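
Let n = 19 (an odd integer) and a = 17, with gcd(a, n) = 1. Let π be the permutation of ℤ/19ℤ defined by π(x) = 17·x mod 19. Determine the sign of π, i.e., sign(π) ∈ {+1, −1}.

+1

Trace 1: π^k(1) = [1, 17, 4, 11, 16, 6, 7] for k=0..6.
3 cycles of lengths [9, 9, 1].
With 3 cycles on 19 points, sign = (−1)^{19−3} = +1.
(17|19)_J = +1 (Zolotarev's lemma cross-check).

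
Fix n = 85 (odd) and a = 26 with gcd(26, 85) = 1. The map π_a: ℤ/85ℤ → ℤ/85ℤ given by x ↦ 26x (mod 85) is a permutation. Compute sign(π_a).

Start at x=21: 21 → 36 → 1 → 26 → 81 → 66 → 16 → … (one orbit).
Cycle lengths of π_26 on ℤ/85ℤ: [8, 8, 8, 8, 8, 8, 8, 8, 8, 8, 1, 1, 1, 1, 1]; 15 cycles in total.
85 − 15 = 70 transpositions; sign(π) = (−1)^70 = +1.

+1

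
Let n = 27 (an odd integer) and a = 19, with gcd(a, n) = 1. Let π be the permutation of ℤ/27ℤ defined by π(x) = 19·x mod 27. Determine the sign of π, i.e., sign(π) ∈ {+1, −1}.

Start at x=1: 1 → 19 → 10 → 1 (one orbit).
Cycle lengths of π_19 on ℤ/27ℤ: [3, 3, 3, 3, 3, 3, 1, 1, 1, 1, 1, 1, 1, 1, 1]; 15 cycles in total.
Σ(ℓ_i−1) = 27−15 = 12; sign = (−1)^12 = +1.
The Jacobi symbol (19|27) = +1 (Zolotarev) agrees.

+1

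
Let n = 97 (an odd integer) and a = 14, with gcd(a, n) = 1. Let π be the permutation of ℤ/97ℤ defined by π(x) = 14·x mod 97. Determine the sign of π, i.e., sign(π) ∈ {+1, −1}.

Orbit of 92 under x↦14x: [92, 27, 87, 54, 77, 11, 57]… (length divides ord_97(14)).
The orbit structure of x ↦ 14x mod 97: 2 orbits of sizes [96, 1].
2 cycles on 97: each ℓ→(−1)^(ℓ−1), product (−1)^95 = -1.
The Jacobi symbol (14|97) = -1 (Zolotarev) agrees.

-1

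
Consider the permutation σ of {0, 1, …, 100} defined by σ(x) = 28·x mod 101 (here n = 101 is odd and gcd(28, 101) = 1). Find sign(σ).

Start at x=16: 16 → 44 → 20 → 55 → 25 → 94 → 6 → … (one orbit).
π_28 has 2 disjoint cycles with lengths [100, 1] on {0,…,100}.
101 − 2 = 99 transpositions; sign(π) = (−1)^99 = -1.
The Jacobi symbol (28|101) = -1 (Zolotarev) agrees.

-1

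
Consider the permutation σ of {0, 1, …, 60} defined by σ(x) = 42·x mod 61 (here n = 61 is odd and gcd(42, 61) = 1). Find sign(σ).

+1

Trace 9: π^k(9) = [9, 12, 16, 1, 42, 56, 34] for k=0..6.
Cycle type of π: 15×4 + 1; total 5 cycles.
61 − 5 = 56 transpositions; sign(π) = (−1)^56 = +1.
Zolotarev: (42|61) = +1, matching the cycle-count sign.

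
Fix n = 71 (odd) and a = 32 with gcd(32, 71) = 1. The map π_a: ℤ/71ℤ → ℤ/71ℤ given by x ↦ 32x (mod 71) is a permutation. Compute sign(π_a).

+1

Orbit of 32 under x↦32x: [32, 30, 37, 48, 45, 20, 1]… (length divides ord_71(32)).
Cycle lengths of π_32 on ℤ/71ℤ: [7, 7, 7, 7, 7, 7, 7, 7, 7, 7, 1]; 11 cycles in total.
Σ(ℓ_i−1) = 71−11 = 60; sign = (−1)^60 = +1.
(32|71)_J = +1 (Zolotarev's lemma cross-check).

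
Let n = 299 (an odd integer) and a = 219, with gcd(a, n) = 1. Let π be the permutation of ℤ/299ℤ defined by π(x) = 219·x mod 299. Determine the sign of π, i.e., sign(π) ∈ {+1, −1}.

-1

Trace 35: π^k(35) = [35, 190, 49, 266, 248, 193, 108] for k=0..6.
π_219 has 6 disjoint cycles with lengths [132, 132, 12, 11, 11, 1] on {0,…,298}.
6 cycles on 299: each ℓ→(−1)^(ℓ−1), product (−1)^293 = -1.
Check: (219/299) = -1 by Zolotarev.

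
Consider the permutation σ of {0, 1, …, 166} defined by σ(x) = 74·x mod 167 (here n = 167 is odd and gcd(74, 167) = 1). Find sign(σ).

Orbit of 44 under x↦74x: [44, 83, 130, 101, 126, 139, 99]… (length divides ord_167(74)).
Cycle lengths of π_74 on ℤ/167ℤ: [166, 1]; 2 cycles in total.
sign(π) = (−1)^{n − #cycles} = (−1)^{167−2} = (−1)^165 = -1.
Check: (74/167) = -1 by Zolotarev.

-1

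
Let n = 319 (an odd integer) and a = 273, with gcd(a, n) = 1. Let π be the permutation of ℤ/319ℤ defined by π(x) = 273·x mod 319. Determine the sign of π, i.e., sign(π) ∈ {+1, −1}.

-1

Start at x=273: 273 → 202 → 278 → 291 → 12 → 86 → 191 → … (one orbit).
Cycle lengths of π_273 on ℤ/319ℤ: [20, 20, 20, 20, 20, 20, 20, 20, 20, 20, 20, 20, 20, 20, 5, 5, 4, 4, 4, 4, 4, 4, 4, 1]; 24 cycles in total.
n − c = 319 − 24 = 295; sign = (−1)^295 = -1.
Zolotarev: (273|319) = -1, matching the cycle-count sign.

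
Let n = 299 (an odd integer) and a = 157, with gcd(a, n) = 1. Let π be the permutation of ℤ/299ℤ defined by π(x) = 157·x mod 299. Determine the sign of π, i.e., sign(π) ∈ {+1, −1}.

-1

Orbit of 1 under x↦157x: [1, 157, 131, 235, 118, 287, 209]… (length divides ord_299(157)).
π_157 has 26 disjoint cycles with lengths [22, 22, 22, 22, 22, 22, 22, 22, 22, 22, 22, 22, 22, 1, 1, 1, 1, 1, 1, 1, 1, 1, 1, 1, 1, 1] on {0,…,298}.
sign(π) = (−1)^{n − #cycles} = (−1)^{299−26} = (−1)^273 = -1.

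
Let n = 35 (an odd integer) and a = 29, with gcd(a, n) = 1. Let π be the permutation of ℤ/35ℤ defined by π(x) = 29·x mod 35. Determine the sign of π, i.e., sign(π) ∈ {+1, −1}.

Start at x=1: 1 → 29 → 1 (one orbit).
21 cycles of lengths [2, 2, 2, 2, 2, 2, 2, 2, 2, 2, 2, 2, 2, 2, 1, 1, 1, 1, 1, 1, 1].
With 21 cycles on 35 points, sign = (−1)^{35−21} = +1.

+1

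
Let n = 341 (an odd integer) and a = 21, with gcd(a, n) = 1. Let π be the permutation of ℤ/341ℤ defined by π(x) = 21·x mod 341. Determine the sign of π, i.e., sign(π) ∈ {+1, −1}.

+1

Start at x=221: 221 → 208 → 276 → 340 → 320 → 241 → 287 → … (one orbit).
Cycle lengths of π_21 on ℤ/341ℤ: [30, 30, 30, 30, 30, 30, 30, 30, 30, 30, 30, 2, 2, 2, 2, 2, 1]; 17 cycles in total.
17 cycles on 341: each ℓ→(−1)^(ℓ−1), product (−1)^324 = +1.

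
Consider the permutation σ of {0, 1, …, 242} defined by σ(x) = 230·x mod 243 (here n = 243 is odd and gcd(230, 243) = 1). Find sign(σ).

-1

Orbit of 76 under x↦230x: [76, 227, 208, 212, 160, 107, 67]… (length divides ord_243(230)).
π_230 has 6 disjoint cycles with lengths [162, 54, 18, 6, 2, 1] on {0,…,242}.
n − c = 243 − 6 = 237; sign = (−1)^237 = -1.
Check: (230/243) = -1 by Zolotarev.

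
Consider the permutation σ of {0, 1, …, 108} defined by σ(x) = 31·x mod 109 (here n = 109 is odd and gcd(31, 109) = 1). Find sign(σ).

Orbit of 28 under x↦31x: [28, 105, 94, 80, 82, 35, 104]… (length divides ord_109(31)).
π_31 has 3 disjoint cycles with lengths [54, 54, 1] on {0,…,108}.
n − c = 109 − 3 = 106; sign = (−1)^106 = +1.
(31|109)_J = +1 (Zolotarev's lemma cross-check).

+1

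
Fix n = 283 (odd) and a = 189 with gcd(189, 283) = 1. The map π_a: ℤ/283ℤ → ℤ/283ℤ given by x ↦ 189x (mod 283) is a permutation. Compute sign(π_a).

Orbit of 224 under x↦189x: [224, 169, 245, 176, 153, 51, 17]… (length divides ord_283(189)).
Cycle lengths of π_189 on ℤ/283ℤ: [282, 1]; 2 cycles in total.
2 cycles on 283: each ℓ→(−1)^(ℓ−1), product (−1)^281 = -1.

-1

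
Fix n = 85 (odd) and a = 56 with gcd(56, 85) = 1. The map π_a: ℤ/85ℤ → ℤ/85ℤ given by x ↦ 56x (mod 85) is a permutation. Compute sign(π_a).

-1

Trace 16: π^k(16) = [16, 46, 26, 11, 21, 71, 66] for k=0..6.
Cycle lengths of π_56 on ℤ/85ℤ: [16, 16, 16, 16, 16, 1, 1, 1, 1, 1]; 10 cycles in total.
With 10 cycles on 85 points, sign = (−1)^{85−10} = -1.
(56|85)_J = -1 (Zolotarev's lemma cross-check).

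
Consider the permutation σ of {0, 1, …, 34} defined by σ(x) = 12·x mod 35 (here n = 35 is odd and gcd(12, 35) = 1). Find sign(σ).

Start at x=13: 13 → 16 → 17 → 29 → 33 → 11 → 27 → … (one orbit).
Cycle type of π: 12×2 + 6 + 4 + 1; total 5 cycles.
With 5 cycles on 35 points, sign = (−1)^{35−5} = +1.
(12|35)_J = +1 (Zolotarev's lemma cross-check).

+1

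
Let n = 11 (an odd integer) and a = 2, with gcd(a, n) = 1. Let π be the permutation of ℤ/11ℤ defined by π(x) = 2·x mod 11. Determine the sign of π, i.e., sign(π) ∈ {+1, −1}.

Trace 10: π^k(10) = [10, 9, 7, 3, 6, 1, 2] for k=0..6.
π_2 has 2 disjoint cycles with lengths [10, 1] on {0,…,10}.
n − c = 11 − 2 = 9; sign = (−1)^9 = -1.
Check: (2/11) = -1 by Zolotarev.

-1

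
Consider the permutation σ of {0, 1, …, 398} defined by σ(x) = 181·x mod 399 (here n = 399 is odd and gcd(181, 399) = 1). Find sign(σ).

Start at x=169: 169 → 265 → 85 → 223 → 64 → 13 → 358 → … (one orbit).
π_181 has 33 disjoint cycles with lengths [18, 18, 18, 18, 18, 18, 18, 18, 18, 18, 18, 18, 18, 18, 18, 18, 18, 18, 18, 18, 18, 2, 2, 2, 2, 2, 2, 2, 2, 2, 1, 1, 1] on {0,…,398}.
Σ(ℓ_i−1) = 399−33 = 366; sign = (−1)^366 = +1.

+1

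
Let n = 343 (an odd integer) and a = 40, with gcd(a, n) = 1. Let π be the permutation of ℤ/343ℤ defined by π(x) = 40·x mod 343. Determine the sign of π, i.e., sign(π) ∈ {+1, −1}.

Orbit of 253 under x↦40x: [253, 173, 60, 342, 303, 115, 141]… (length divides ord_343(40)).
Decompose π into cycles: lengths [294, 42, 6, 1] (4 cycles, including the fixed point 0).
4 cycles on 343: each ℓ→(−1)^(ℓ−1), product (−1)^339 = -1.
(40|343)_J = -1 (Zolotarev's lemma cross-check).

-1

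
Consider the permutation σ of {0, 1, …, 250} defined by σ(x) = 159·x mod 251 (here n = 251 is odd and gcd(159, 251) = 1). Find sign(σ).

Orbit of 56 under x↦159x: [56, 119, 96, 204, 57, 27, 26]… (length divides ord_251(159)).
Cycle lengths of π_159 on ℤ/251ℤ: [250, 1]; 2 cycles in total.
With 2 cycles on 251 points, sign = (−1)^{251−2} = -1.
The Jacobi symbol (159|251) = -1 (Zolotarev) agrees.

-1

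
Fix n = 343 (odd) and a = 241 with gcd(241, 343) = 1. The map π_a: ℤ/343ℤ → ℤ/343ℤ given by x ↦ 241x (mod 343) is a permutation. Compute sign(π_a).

Orbit of 115 under x↦241x: [115, 275, 76, 137, 89, 183, 199]… (length divides ord_343(241)).
4 cycles of lengths [294, 42, 6, 1].
n − c = 343 − 4 = 339; sign = (−1)^339 = -1.
Via Zolotarev, sign(π_{241}) = (241|343) = -1.

-1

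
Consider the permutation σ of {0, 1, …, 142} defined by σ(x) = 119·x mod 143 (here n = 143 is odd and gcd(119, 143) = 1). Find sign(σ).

Orbit of 136 under x↦119x: [136, 25, 115, 100, 31, 114, 124]… (length divides ord_143(119)).
Decompose π into cycles: lengths [60, 60, 12, 5, 5, 1] (6 cycles, including the fixed point 0).
sign(π) = (−1)^{n − #cycles} = (−1)^{143−6} = (−1)^137 = -1.

-1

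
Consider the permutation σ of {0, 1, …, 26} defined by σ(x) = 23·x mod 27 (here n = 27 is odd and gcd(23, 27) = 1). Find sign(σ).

-1

Trace 26: π^k(26) = [26, 4, 11, 10, 14, 25, 8] for k=0..6.
Decompose π into cycles: lengths [18, 6, 2, 1] (4 cycles, including the fixed point 0).
With 4 cycles on 27 points, sign = (−1)^{27−4} = -1.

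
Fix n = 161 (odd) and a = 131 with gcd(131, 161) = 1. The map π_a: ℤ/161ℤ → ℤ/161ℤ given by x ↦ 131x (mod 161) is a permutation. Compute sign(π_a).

Trace 58: π^k(58) = [58, 31, 36, 47, 39, 118, 2] for k=0..6.
Cycle type of π: 66×2 + 11×2 + 6 + 1; total 6 cycles.
Σ(ℓ_i−1) = 161−6 = 155; sign = (−1)^155 = -1.
(131|161)_J = -1 (Zolotarev's lemma cross-check).

-1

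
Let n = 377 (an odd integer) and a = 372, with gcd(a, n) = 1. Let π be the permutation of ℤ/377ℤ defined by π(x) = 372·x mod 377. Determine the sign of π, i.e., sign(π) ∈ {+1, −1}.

Start at x=161: 161 → 326 → 255 → 233 → 343 → 170 → 281 → … (one orbit).
Cycle type of π: 28×12 + 7×4 + 4×3 + 1; total 20 cycles.
20 cycles on 377: each ℓ→(−1)^(ℓ−1), product (−1)^357 = -1.

-1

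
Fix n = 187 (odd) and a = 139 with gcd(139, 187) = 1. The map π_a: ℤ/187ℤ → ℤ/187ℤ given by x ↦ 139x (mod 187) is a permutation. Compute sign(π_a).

Start at x=144: 144 → 7 → 38 → 46 → 36 → 142 → 103 → … (one orbit).
π_139 has 5 disjoint cycles with lengths [80, 80, 16, 10, 1] on {0,…,186}.
n − c = 187 − 5 = 182; sign = (−1)^182 = +1.
Zolotarev: (139|187) = +1, matching the cycle-count sign.

+1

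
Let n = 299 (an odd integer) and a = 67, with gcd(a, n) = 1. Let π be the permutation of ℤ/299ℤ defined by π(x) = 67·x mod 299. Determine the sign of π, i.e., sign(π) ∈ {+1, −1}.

Start at x=89: 89 → 282 → 57 → 231 → 228 → 27 → 15 → … (one orbit).
The orbit structure of x ↦ 67x mod 299: 5 orbits of sizes [132, 132, 22, 12, 1].
n − c = 299 − 5 = 294; sign = (−1)^294 = +1.
The Jacobi symbol (67|299) = +1 (Zolotarev) agrees.

+1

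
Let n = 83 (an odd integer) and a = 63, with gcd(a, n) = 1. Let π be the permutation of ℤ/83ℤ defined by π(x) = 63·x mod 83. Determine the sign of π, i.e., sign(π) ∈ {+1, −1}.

Start at x=31: 31 → 44 → 33 → 4 → 3 → 23 → 38 → … (one orbit).
Cycle lengths of π_63 on ℤ/83ℤ: [41, 41, 1]; 3 cycles in total.
3 cycles on 83: each ℓ→(−1)^(ℓ−1), product (−1)^80 = +1.
Check: (63/83) = +1 by Zolotarev.

+1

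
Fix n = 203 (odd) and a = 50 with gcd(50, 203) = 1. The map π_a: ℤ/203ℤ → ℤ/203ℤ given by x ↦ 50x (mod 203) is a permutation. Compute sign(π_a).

Start at x=22: 22 → 85 → 190 → 162 → 183 → 15 → 141 → … (one orbit).
Cycle type of π: 28×7 + 1×7; total 14 cycles.
sign(π) = (−1)^{n − #cycles} = (−1)^{203−14} = (−1)^189 = -1.

-1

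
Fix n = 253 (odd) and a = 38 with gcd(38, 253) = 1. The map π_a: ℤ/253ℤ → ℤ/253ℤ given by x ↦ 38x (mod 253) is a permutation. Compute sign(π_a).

-1

Trace 192: π^k(192) = [192, 212, 213, 251, 177, 148, 58] for k=0..6.
The orbit structure of x ↦ 38x mod 253: 6 orbits of sizes [110, 110, 22, 5, 5, 1].
With 6 cycles on 253 points, sign = (−1)^{253−6} = -1.
Check: (38/253) = -1 by Zolotarev.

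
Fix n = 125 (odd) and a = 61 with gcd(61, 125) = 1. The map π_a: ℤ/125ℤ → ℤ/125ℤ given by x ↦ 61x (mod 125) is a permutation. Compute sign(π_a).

+1

Orbit of 66 under x↦61x: [66, 26, 86, 121, 6, 116, 76]… (length divides ord_125(61)).
Decompose π into cycles: lengths [25, 25, 25, 25, 5, 5, 5, 5, 1, 1, 1, 1, 1] (13 cycles, including the fixed point 0).
125 − 13 = 112 transpositions; sign(π) = (−1)^112 = +1.
Check: (61/125) = +1 by Zolotarev.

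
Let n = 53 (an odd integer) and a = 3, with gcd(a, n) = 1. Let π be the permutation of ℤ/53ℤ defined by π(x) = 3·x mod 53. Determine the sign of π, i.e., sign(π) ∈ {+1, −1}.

-1

Start at x=16: 16 → 48 → 38 → 8 → 24 → 19 → 4 → … (one orbit).
π_3 has 2 disjoint cycles with lengths [52, 1] on {0,…,52}.
53 − 2 = 51 transpositions; sign(π) = (−1)^51 = -1.
Via Zolotarev, sign(π_{3}) = (3|53) = -1.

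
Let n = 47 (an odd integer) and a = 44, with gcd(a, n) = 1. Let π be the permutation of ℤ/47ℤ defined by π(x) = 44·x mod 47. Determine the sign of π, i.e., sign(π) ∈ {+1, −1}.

Orbit of 23 under x↦44x: [23, 25, 19, 37, 30, 4, 35]… (length divides ord_47(44)).
Decompose π into cycles: lengths [46, 1] (2 cycles, including the fixed point 0).
With 2 cycles on 47 points, sign = (−1)^{47−2} = -1.

-1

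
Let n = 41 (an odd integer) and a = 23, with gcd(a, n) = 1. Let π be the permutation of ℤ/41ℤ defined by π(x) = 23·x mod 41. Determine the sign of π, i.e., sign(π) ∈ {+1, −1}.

Orbit of 16 under x↦23x: [16, 40, 18, 4, 10, 25, 1]… (length divides ord_41(23)).
5 cycles of lengths [10, 10, 10, 10, 1].
5 cycles on 41: each ℓ→(−1)^(ℓ−1), product (−1)^36 = +1.

+1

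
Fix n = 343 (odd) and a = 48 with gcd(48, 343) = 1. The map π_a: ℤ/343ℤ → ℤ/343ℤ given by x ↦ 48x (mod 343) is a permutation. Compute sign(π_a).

-1

Start at x=244: 244 → 50 → 342 → 295 → 97 → 197 → 195 → … (one orbit).
46 cycles of lengths [14, 14, 14, 14, 14, 14, 14, 14, 14, 14, 14, 14, 14, 14, 14, 14, 14, 14, 14, 14, 14, 2, 2, 2, 2, 2, 2, 2, 2, 2, 2, 2, 2, 2, 2, 2, 2, 2, 2, 2, 2, 2, 2, 2, 2, 1].
n − c = 343 − 46 = 297; sign = (−1)^297 = -1.
Via Zolotarev, sign(π_{48}) = (48|343) = -1.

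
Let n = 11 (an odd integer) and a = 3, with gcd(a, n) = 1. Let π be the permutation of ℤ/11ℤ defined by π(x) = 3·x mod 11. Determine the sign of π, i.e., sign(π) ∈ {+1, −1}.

Trace 5: π^k(5) = [5, 4, 1, 3, 9] for k=0..4.
Cycle type of π: 5×2 + 1; total 3 cycles.
sign(π) = (−1)^{n − #cycles} = (−1)^{11−3} = (−1)^8 = +1.

+1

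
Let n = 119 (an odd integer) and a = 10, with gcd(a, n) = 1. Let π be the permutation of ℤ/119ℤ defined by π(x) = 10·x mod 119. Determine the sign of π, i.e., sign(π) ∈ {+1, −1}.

+1

Trace 2: π^k(2) = [2, 20, 81, 96, 8, 80, 86] for k=0..6.
Cycle type of π: 48×2 + 16 + 6 + 1; total 5 cycles.
119 − 5 = 114 transpositions; sign(π) = (−1)^114 = +1.
Check: (10/119) = +1 by Zolotarev.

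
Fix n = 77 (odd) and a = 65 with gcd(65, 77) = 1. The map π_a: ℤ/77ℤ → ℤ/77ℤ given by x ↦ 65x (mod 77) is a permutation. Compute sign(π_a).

Start at x=23: 23 → 32 → 1 → 65 → 67 → 43 → 23 (one orbit).
The orbit structure of x ↦ 65x mod 77: 18 orbits of sizes [6, 6, 6, 6, 6, 6, 6, 6, 6, 6, 3, 3, 2, 2, 2, 2, 2, 1].
n − c = 77 − 18 = 59; sign = (−1)^59 = -1.

-1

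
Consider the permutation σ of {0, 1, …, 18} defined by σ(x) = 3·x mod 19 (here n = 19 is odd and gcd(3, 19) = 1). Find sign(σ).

Orbit of 17 under x↦3x: [17, 13, 1, 3, 9, 8, 5]… (length divides ord_19(3)).
π_3 has 2 disjoint cycles with lengths [18, 1] on {0,…,18}.
With 2 cycles on 19 points, sign = (−1)^{19−2} = -1.

-1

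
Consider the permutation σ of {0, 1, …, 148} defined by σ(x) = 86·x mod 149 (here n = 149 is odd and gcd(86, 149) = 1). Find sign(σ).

Orbit of 61 under x↦86x: [61, 31, 133, 114, 119, 102, 130]… (length divides ord_149(86)).
Cycle lengths of π_86 on ℤ/149ℤ: [74, 74, 1]; 3 cycles in total.
n − c = 149 − 3 = 146; sign = (−1)^146 = +1.
(86|149)_J = +1 (Zolotarev's lemma cross-check).

+1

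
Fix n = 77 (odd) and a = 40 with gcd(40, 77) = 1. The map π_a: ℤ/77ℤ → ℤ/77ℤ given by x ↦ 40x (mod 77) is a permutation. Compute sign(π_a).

+1

Trace 6: π^k(6) = [6, 9, 52, 1, 40, 60, 13] for k=0..6.
5 cycles of lengths [30, 30, 10, 6, 1].
sign(π) = (−1)^{n − #cycles} = (−1)^{77−5} = (−1)^72 = +1.
Check: (40/77) = +1 by Zolotarev.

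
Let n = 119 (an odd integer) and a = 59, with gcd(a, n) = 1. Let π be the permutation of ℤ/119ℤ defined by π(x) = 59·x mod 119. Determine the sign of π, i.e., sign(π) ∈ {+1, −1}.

Orbit of 106 under x↦59x: [106, 66, 86, 76, 81, 19, 50]… (length divides ord_119(59)).
Cycle lengths of π_59 on ℤ/119ℤ: [24, 24, 24, 24, 8, 8, 6, 1]; 8 cycles in total.
n − c = 119 − 8 = 111; sign = (−1)^111 = -1.
Zolotarev: (59|119) = -1, matching the cycle-count sign.

-1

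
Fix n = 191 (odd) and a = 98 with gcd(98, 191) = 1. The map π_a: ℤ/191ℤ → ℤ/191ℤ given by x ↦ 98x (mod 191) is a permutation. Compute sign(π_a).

+1

Orbit of 134 under x↦98x: [134, 144, 169, 136, 149, 86, 24]… (length divides ord_191(98)).
Cycle type of π: 95×2 + 1; total 3 cycles.
n − c = 191 − 3 = 188; sign = (−1)^188 = +1.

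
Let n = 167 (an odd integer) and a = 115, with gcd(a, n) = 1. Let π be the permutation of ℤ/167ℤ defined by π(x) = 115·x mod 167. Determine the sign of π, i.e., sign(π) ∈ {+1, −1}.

Orbit of 93 under x↦115x: [93, 7, 137, 57, 42, 154, 8]… (length divides ord_167(115)).
π_115 has 3 disjoint cycles with lengths [83, 83, 1] on {0,…,166}.
3 cycles on 167: each ℓ→(−1)^(ℓ−1), product (−1)^164 = +1.

+1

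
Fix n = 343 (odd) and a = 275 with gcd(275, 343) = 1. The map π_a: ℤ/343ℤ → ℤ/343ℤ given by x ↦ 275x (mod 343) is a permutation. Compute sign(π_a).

Start at x=226: 226 → 67 → 246 → 79 → 116 → 1 → 275 → … (one orbit).
Cycle lengths of π_275 on ℤ/343ℤ: [21, 21, 21, 21, 21, 21, 21, 21, 21, 21, 21, 21, 21, 21, 3, 3, 3, 3, 3, 3, 3, 3, 3, 3, 3, 3, 3, 3, 3, 3, 1]; 31 cycles in total.
31 cycles on 343: each ℓ→(−1)^(ℓ−1), product (−1)^312 = +1.
Check: (275/343) = +1 by Zolotarev.

+1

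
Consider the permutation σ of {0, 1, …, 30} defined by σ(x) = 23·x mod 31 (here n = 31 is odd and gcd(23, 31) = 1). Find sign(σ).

-1

Orbit of 8 under x↦23x: [8, 29, 16, 27, 1, 23, 2]… (length divides ord_31(23)).
Decompose π into cycles: lengths [10, 10, 10, 1] (4 cycles, including the fixed point 0).
Σ(ℓ_i−1) = 31−4 = 27; sign = (−1)^27 = -1.
(23|31)_J = -1 (Zolotarev's lemma cross-check).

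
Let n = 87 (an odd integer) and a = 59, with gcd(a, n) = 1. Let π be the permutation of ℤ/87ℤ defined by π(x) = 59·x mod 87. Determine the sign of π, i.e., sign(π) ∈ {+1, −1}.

-1

Start at x=59: 59 → 1 → 59 (one orbit).
Cycle type of π: 2×29 + 1×29; total 58 cycles.
sign(π) = (−1)^{n − #cycles} = (−1)^{87−58} = (−1)^29 = -1.
(59|87)_J = -1 (Zolotarev's lemma cross-check).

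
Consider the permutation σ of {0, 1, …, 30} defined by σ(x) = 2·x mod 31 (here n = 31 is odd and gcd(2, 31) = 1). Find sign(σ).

+1

Trace 1: π^k(1) = [1, 2, 4, 8, 16] for k=0..4.
Cycle type of π: 5×6 + 1; total 7 cycles.
sign(π) = (−1)^{n − #cycles} = (−1)^{31−7} = (−1)^24 = +1.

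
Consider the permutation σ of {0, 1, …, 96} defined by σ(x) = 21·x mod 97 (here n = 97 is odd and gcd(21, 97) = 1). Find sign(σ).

Start at x=64: 64 → 83 → 94 → 34 → 35 → 56 → 12 → … (one orbit).
Decompose π into cycles: lengths [96, 1] (2 cycles, including the fixed point 0).
With 2 cycles on 97 points, sign = (−1)^{97−2} = -1.
(21|97)_J = -1 (Zolotarev's lemma cross-check).

-1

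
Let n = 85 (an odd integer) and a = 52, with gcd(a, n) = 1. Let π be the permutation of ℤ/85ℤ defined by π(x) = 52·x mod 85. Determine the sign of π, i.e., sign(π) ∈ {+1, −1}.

-1

Orbit of 52 under x↦52x: [52, 69, 18, 1]… (length divides ord_85(52)).
Decompose π into cycles: lengths [4, 4, 4, 4, 4, 4, 4, 4, 4, 4, 4, 4, 4, 4, 4, 4, 4, 1, 1, 1, 1, 1, 1, 1, 1, 1, 1, 1, 1, 1, 1, 1, 1, 1] (34 cycles, including the fixed point 0).
n − c = 85 − 34 = 51; sign = (−1)^51 = -1.
The Jacobi symbol (52|85) = -1 (Zolotarev) agrees.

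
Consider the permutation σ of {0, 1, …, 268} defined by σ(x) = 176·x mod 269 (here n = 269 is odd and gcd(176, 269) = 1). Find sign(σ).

Start at x=233: 233 → 120 → 138 → 78 → 9 → 239 → 100 → … (one orbit).
Cycle type of π: 134×2 + 1; total 3 cycles.
Σ(ℓ_i−1) = 269−3 = 266; sign = (−1)^266 = +1.
Via Zolotarev, sign(π_{176}) = (176|269) = +1.

+1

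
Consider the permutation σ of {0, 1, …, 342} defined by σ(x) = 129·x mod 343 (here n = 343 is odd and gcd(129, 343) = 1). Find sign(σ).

-1

Start at x=178: 178 → 324 → 293 → 67 → 68 → 197 → 31 → … (one orbit).
Cycle lengths of π_129 on ℤ/343ℤ: [42, 42, 42, 42, 42, 42, 42, 6, 6, 6, 6, 6, 6, 6, 6, 1]; 16 cycles in total.
n − c = 343 − 16 = 327; sign = (−1)^327 = -1.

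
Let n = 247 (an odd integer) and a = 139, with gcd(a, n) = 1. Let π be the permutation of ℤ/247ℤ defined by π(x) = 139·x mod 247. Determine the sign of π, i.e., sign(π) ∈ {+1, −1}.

Trace 16: π^k(16) = [16, 1, 139, 55, 235, 61, 81] for k=0..6.
π_139 has 31 disjoint cycles with lengths [9, 9, 9, 9, 9, 9, 9, 9, 9, 9, 9, 9, 9, 9, 9, 9, 9, 9, 9, 9, 9, 9, 9, 9, 9, 9, 3, 3, 3, 3, 1] on {0,…,246}.
247 − 31 = 216 transpositions; sign(π) = (−1)^216 = +1.
(139|247)_J = +1 (Zolotarev's lemma cross-check).

+1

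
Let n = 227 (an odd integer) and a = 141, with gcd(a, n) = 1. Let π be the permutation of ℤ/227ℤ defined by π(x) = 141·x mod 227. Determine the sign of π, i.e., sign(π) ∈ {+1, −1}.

+1

Trace 136: π^k(136) = [136, 108, 19, 182, 11, 189, 90] for k=0..6.
Cycle lengths of π_141 on ℤ/227ℤ: [113, 113, 1]; 3 cycles in total.
n − c = 227 − 3 = 224; sign = (−1)^224 = +1.
(141|227)_J = +1 (Zolotarev's lemma cross-check).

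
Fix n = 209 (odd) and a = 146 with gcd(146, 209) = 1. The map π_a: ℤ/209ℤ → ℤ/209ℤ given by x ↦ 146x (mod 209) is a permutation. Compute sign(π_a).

Orbit of 177 under x↦146x: [177, 135, 64, 148, 81, 122, 47]… (length divides ord_209(146)).
6 cycles of lengths [90, 90, 18, 5, 5, 1].
6 cycles on 209: each ℓ→(−1)^(ℓ−1), product (−1)^203 = -1.
(146|209)_J = -1 (Zolotarev's lemma cross-check).

-1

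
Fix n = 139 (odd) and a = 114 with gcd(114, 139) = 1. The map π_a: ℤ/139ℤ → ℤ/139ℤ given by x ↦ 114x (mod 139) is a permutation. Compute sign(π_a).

Trace 107: π^k(107) = [107, 105, 16, 17, 131, 61, 4] for k=0..6.
Decompose π into cycles: lengths [138, 1] (2 cycles, including the fixed point 0).
With 2 cycles on 139 points, sign = (−1)^{139−2} = -1.

-1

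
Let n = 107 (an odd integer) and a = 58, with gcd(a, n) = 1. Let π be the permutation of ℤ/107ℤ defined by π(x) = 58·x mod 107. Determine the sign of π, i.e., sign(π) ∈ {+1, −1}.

Trace 14: π^k(14) = [14, 63, 16, 72, 3, 67, 34] for k=0..6.
Decompose π into cycles: lengths [106, 1] (2 cycles, including the fixed point 0).
sign(π) = (−1)^{n − #cycles} = (−1)^{107−2} = (−1)^105 = -1.

-1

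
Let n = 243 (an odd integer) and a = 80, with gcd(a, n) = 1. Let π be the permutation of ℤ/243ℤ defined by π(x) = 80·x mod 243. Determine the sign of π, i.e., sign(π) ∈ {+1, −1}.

Start at x=242: 242 → 163 → 161 → 1 → 80 → 82 → 242 (one orbit).
Decompose π into cycles: lengths [6, 6, 6, 6, 6, 6, 6, 6, 6, 6, 6, 6, 6, 6, 6, 6, 6, 6, 6, 6, 6, 6, 6, 6, 6, 6, 6, 2, 2, 2, 2, 2, 2, 2, 2, 2, 2, 2, 2, 2, 2, 2, 2, 2, 2, 2, 2, 2, 2, 2, 2, 2, 2, 2, 2, 2, 2, 2, 2, 2, 2, 2, 2, 2, 2, 2, 2, 1] (68 cycles, including the fixed point 0).
Σ(ℓ_i−1) = 243−68 = 175; sign = (−1)^175 = -1.
Check: (80/243) = -1 by Zolotarev.

-1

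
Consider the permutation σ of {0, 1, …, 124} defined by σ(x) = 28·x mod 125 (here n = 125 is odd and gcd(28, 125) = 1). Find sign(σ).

-1

Start at x=19: 19 → 32 → 21 → 88 → 89 → 117 → 26 → … (one orbit).
π_28 has 4 disjoint cycles with lengths [100, 20, 4, 1] on {0,…,124}.
n − c = 125 − 4 = 121; sign = (−1)^121 = -1.
Check: (28/125) = -1 by Zolotarev.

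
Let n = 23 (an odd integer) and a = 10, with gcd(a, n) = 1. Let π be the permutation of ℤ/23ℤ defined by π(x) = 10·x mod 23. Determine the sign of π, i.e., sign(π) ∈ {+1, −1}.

-1

Start at x=18: 18 → 19 → 6 → 14 → 2 → 20 → 16 → … (one orbit).
The orbit structure of x ↦ 10x mod 23: 2 orbits of sizes [22, 1].
n − c = 23 − 2 = 21; sign = (−1)^21 = -1.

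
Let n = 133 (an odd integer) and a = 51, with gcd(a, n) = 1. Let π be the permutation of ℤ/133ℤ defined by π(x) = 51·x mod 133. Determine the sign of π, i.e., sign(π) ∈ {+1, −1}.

Start at x=1: 1 → 51 → 74 → 50 → 23 → 109 → 106 → … (one orbit).
The orbit structure of x ↦ 51x mod 133: 10 orbits of sizes [18, 18, 18, 18, 18, 18, 18, 3, 3, 1].
10 cycles on 133: each ℓ→(−1)^(ℓ−1), product (−1)^123 = -1.
Check: (51/133) = -1 by Zolotarev.

-1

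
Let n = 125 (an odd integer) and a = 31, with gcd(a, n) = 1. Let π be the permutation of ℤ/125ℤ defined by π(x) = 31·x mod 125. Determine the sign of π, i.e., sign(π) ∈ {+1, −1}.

+1

Orbit of 116 under x↦31x: [116, 96, 101, 6, 61, 16, 121]… (length divides ord_125(31)).
Decompose π into cycles: lengths [25, 25, 25, 25, 5, 5, 5, 5, 1, 1, 1, 1, 1] (13 cycles, including the fixed point 0).
n − c = 125 − 13 = 112; sign = (−1)^112 = +1.
Zolotarev: (31|125) = +1, matching the cycle-count sign.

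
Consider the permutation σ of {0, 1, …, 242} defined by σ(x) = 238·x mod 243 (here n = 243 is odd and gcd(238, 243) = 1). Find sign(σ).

+1

Trace 232: π^k(232) = [232, 55, 211, 160, 172, 112, 169] for k=0..6.
Decompose π into cycles: lengths [81, 81, 27, 27, 9, 9, 3, 3, 1, 1, 1] (11 cycles, including the fixed point 0).
n − c = 243 − 11 = 232; sign = (−1)^232 = +1.
Via Zolotarev, sign(π_{238}) = (238|243) = +1.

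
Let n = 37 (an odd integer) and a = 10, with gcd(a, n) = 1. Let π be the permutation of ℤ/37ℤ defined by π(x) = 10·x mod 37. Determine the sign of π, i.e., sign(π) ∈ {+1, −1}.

+1

Start at x=26: 26 → 1 → 10 → 26 (one orbit).
13 cycles of lengths [3, 3, 3, 3, 3, 3, 3, 3, 3, 3, 3, 3, 1].
sign(π) = (−1)^{n − #cycles} = (−1)^{37−13} = (−1)^24 = +1.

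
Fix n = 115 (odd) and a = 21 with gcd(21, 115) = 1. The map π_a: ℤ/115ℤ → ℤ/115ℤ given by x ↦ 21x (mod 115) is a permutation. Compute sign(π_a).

-1

Orbit of 96 under x↦21x: [96, 61, 16, 106, 41, 56, 26]… (length divides ord_115(21)).
Decompose π into cycles: lengths [22, 22, 22, 22, 22, 1, 1, 1, 1, 1] (10 cycles, including the fixed point 0).
With 10 cycles on 115 points, sign = (−1)^{115−10} = -1.
The Jacobi symbol (21|115) = -1 (Zolotarev) agrees.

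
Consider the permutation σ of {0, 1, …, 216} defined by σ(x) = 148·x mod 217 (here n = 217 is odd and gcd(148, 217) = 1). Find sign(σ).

-1

Trace 176: π^k(176) = [176, 8, 99, 113, 15, 50, 22] for k=0..6.
Cycle lengths of π_148 on ℤ/217ℤ: [30, 30, 30, 30, 30, 30, 30, 1, 1, 1, 1, 1, 1, 1]; 14 cycles in total.
n − c = 217 − 14 = 203; sign = (−1)^203 = -1.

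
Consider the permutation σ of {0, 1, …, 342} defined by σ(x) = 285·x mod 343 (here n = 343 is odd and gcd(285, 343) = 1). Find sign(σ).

Start at x=186: 186 → 188 → 72 → 283 → 50 → 187 → 130 → … (one orbit).
Cycle lengths of π_285 on ℤ/343ℤ: [294, 42, 6, 1]; 4 cycles in total.
sign(π) = (−1)^{n − #cycles} = (−1)^{343−4} = (−1)^339 = -1.

-1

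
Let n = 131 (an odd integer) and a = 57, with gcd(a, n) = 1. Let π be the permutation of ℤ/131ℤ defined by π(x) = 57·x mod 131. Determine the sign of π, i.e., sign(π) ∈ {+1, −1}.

Start at x=90: 90 → 21 → 18 → 109 → 56 → 48 → 116 → … (one orbit).
Cycle type of π: 130 + 1; total 2 cycles.
n − c = 131 − 2 = 129; sign = (−1)^129 = -1.
(57|131)_J = -1 (Zolotarev's lemma cross-check).

-1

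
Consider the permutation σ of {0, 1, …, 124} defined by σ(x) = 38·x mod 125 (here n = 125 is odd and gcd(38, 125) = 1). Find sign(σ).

-1

Start at x=117: 117 → 71 → 73 → 24 → 37 → 31 → 53 → … (one orbit).
4 cycles of lengths [100, 20, 4, 1].
4 cycles on 125: each ℓ→(−1)^(ℓ−1), product (−1)^121 = -1.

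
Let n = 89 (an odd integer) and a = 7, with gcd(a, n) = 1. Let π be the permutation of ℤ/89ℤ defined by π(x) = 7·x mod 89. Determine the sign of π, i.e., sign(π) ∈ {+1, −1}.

-1

Orbit of 25 under x↦7x: [25, 86, 68, 31, 39, 6, 42]… (length divides ord_89(7)).
π_7 has 2 disjoint cycles with lengths [88, 1] on {0,…,88}.
sign(π) = (−1)^{n − #cycles} = (−1)^{89−2} = (−1)^87 = -1.
Check: (7/89) = -1 by Zolotarev.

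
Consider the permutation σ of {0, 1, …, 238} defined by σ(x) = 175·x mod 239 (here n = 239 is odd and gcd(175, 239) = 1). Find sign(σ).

Start at x=197: 197 → 59 → 48 → 35 → 150 → 199 → 170 → … (one orbit).
π_175 has 2 disjoint cycles with lengths [238, 1] on {0,…,238}.
n − c = 239 − 2 = 237; sign = (−1)^237 = -1.
The Jacobi symbol (175|239) = -1 (Zolotarev) agrees.

-1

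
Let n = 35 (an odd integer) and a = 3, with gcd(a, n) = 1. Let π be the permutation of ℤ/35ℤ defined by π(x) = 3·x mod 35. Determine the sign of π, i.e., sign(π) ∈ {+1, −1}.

+1

Orbit of 27 under x↦3x: [27, 11, 33, 29, 17, 16, 13]… (length divides ord_35(3)).
Decompose π into cycles: lengths [12, 12, 6, 4, 1] (5 cycles, including the fixed point 0).
With 5 cycles on 35 points, sign = (−1)^{35−5} = +1.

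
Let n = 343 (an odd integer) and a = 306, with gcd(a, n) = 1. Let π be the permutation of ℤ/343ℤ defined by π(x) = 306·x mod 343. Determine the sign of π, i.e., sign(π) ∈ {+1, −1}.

-1

Start at x=236: 236 → 186 → 321 → 128 → 66 → 302 → 145 → … (one orbit).
4 cycles of lengths [294, 42, 6, 1].
With 4 cycles on 343 points, sign = (−1)^{343−4} = -1.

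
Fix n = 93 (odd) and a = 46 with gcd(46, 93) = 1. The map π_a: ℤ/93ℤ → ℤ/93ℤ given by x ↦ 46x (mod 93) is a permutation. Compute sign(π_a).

Trace 64: π^k(64) = [64, 61, 16, 85, 4, 91, 1] for k=0..6.
π_46 has 12 disjoint cycles with lengths [10, 10, 10, 10, 10, 10, 10, 10, 10, 1, 1, 1] on {0,…,92}.
12 cycles on 93: each ℓ→(−1)^(ℓ−1), product (−1)^81 = -1.
(46|93)_J = -1 (Zolotarev's lemma cross-check).

-1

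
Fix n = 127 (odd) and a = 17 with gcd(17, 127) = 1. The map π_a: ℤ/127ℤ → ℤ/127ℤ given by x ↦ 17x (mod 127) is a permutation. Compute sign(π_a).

+1

Trace 8: π^k(8) = [8, 9, 26, 61, 21, 103, 100] for k=0..6.
Decompose π into cycles: lengths [63, 63, 1] (3 cycles, including the fixed point 0).
Σ(ℓ_i−1) = 127−3 = 124; sign = (−1)^124 = +1.
Check: (17/127) = +1 by Zolotarev.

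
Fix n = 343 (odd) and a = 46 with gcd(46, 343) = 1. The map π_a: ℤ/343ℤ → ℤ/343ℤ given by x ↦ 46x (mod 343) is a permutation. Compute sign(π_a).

+1

Start at x=214: 214 → 240 → 64 → 200 → 282 → 281 → 235 → … (one orbit).
Cycle type of π: 147×2 + 21×2 + 3×2 + 1; total 7 cycles.
Σ(ℓ_i−1) = 343−7 = 336; sign = (−1)^336 = +1.
The Jacobi symbol (46|343) = +1 (Zolotarev) agrees.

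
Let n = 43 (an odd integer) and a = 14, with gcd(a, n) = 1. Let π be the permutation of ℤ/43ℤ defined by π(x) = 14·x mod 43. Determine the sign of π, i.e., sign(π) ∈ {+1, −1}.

+1

Orbit of 14 under x↦14x: [14, 24, 35, 17, 23, 21, 36]… (length divides ord_43(14)).
Decompose π into cycles: lengths [21, 21, 1] (3 cycles, including the fixed point 0).
43 − 3 = 40 transpositions; sign(π) = (−1)^40 = +1.
Zolotarev: (14|43) = +1, matching the cycle-count sign.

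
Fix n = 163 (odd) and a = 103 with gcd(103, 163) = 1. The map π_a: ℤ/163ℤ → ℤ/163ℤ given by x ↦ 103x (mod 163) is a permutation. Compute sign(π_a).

Start at x=133: 133 → 7 → 69 → 98 → 151 → 68 → 158 → … (one orbit).
The orbit structure of x ↦ 103x mod 163: 2 orbits of sizes [162, 1].
163 − 2 = 161 transpositions; sign(π) = (−1)^161 = -1.

-1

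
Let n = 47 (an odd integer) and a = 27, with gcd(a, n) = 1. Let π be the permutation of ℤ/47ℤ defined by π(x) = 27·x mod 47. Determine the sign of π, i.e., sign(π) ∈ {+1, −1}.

+1

Start at x=36: 36 → 32 → 18 → 16 → 9 → 8 → 28 → … (one orbit).
π_27 has 3 disjoint cycles with lengths [23, 23, 1] on {0,…,46}.
3 cycles on 47: each ℓ→(−1)^(ℓ−1), product (−1)^44 = +1.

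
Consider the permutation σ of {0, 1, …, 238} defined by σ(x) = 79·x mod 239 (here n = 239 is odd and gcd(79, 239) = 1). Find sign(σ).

Start at x=14: 14 → 150 → 139 → 226 → 168 → 127 → 234 → … (one orbit).
π_79 has 2 disjoint cycles with lengths [238, 1] on {0,…,238}.
With 2 cycles on 239 points, sign = (−1)^{239−2} = -1.
The Jacobi symbol (79|239) = -1 (Zolotarev) agrees.

-1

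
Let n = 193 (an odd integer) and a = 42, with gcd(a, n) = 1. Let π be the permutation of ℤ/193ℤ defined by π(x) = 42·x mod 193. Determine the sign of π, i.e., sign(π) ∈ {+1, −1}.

Trace 1: π^k(1) = [1, 42, 27, 169, 150, 124, 190] for k=0..6.
Decompose π into cycles: lengths [32, 32, 32, 32, 32, 32, 1] (7 cycles, including the fixed point 0).
n − c = 193 − 7 = 186; sign = (−1)^186 = +1.

+1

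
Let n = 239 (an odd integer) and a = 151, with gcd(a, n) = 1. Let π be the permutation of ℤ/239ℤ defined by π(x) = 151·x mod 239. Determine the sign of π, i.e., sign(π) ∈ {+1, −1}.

Orbit of 177 under x↦151x: [177, 198, 23, 127, 57, 3, 214]… (length divides ord_239(151)).
π_151 has 2 disjoint cycles with lengths [238, 1] on {0,…,238}.
sign(π) = (−1)^{n − #cycles} = (−1)^{239−2} = (−1)^237 = -1.

-1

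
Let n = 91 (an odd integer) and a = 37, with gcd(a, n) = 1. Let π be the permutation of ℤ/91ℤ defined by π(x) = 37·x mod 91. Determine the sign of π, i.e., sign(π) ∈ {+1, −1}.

-1

Start at x=8: 8 → 23 → 32 → 1 → 37 → 4 → 57 → … (one orbit).
π_37 has 10 disjoint cycles with lengths [12, 12, 12, 12, 12, 12, 12, 3, 3, 1] on {0,…,90}.
Σ(ℓ_i−1) = 91−10 = 81; sign = (−1)^81 = -1.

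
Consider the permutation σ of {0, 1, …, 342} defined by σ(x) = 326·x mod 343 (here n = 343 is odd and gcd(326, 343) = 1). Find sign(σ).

+1

Start at x=323: 323 → 340 → 51 → 162 → 333 → 170 → 197 → … (one orbit).
Decompose π into cycles: lengths [147, 147, 21, 21, 3, 3, 1] (7 cycles, including the fixed point 0).
Σ(ℓ_i−1) = 343−7 = 336; sign = (−1)^336 = +1.
Check: (326/343) = +1 by Zolotarev.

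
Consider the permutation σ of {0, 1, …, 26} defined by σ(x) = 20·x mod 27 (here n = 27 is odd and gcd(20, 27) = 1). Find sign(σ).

-1

Trace 14: π^k(14) = [14, 10, 11, 4, 26, 7, 5] for k=0..6.
The orbit structure of x ↦ 20x mod 27: 4 orbits of sizes [18, 6, 2, 1].
With 4 cycles on 27 points, sign = (−1)^{27−4} = -1.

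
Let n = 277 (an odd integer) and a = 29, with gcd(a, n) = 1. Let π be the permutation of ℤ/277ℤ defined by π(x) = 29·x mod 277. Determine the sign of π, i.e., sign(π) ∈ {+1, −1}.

+1

Trace 66: π^k(66) = [66, 252, 106, 27, 229, 270, 74] for k=0..6.
Cycle type of π: 138×2 + 1; total 3 cycles.
With 3 cycles on 277 points, sign = (−1)^{277−3} = +1.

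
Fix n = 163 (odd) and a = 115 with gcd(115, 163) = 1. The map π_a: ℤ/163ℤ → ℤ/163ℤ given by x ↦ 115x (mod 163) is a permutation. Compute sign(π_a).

+1

Trace 115: π^k(115) = [115, 22, 85, 158, 77, 53, 64] for k=0..6.
Cycle lengths of π_115 on ℤ/163ℤ: [27, 27, 27, 27, 27, 27, 1]; 7 cycles in total.
With 7 cycles on 163 points, sign = (−1)^{163−7} = +1.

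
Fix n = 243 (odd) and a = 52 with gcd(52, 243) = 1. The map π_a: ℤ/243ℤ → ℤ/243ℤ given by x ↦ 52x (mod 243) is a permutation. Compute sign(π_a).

Start at x=220: 220 → 19 → 16 → 103 → 10 → 34 → 67 → … (one orbit).
Cycle lengths of π_52 on ℤ/243ℤ: [81, 81, 27, 27, 9, 9, 3, 3, 1, 1, 1]; 11 cycles in total.
sign(π) = (−1)^{n − #cycles} = (−1)^{243−11} = (−1)^232 = +1.
Zolotarev: (52|243) = +1, matching the cycle-count sign.

+1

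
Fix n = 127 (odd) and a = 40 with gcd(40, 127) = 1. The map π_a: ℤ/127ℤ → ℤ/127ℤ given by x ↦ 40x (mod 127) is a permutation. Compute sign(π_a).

Trace 80: π^k(80) = [80, 25, 111, 122, 54, 1, 40] for k=0..6.
4 cycles of lengths [42, 42, 42, 1].
127 − 4 = 123 transpositions; sign(π) = (−1)^123 = -1.
The Jacobi symbol (40|127) = -1 (Zolotarev) agrees.

-1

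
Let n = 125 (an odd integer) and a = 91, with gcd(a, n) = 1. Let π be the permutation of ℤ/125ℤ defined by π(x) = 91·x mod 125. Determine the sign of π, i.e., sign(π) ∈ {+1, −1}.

Start at x=101: 101 → 66 → 6 → 46 → 61 → 51 → 16 → … (one orbit).
The orbit structure of x ↦ 91x mod 125: 13 orbits of sizes [25, 25, 25, 25, 5, 5, 5, 5, 1, 1, 1, 1, 1].
sign(π) = (−1)^{n − #cycles} = (−1)^{125−13} = (−1)^112 = +1.
The Jacobi symbol (91|125) = +1 (Zolotarev) agrees.

+1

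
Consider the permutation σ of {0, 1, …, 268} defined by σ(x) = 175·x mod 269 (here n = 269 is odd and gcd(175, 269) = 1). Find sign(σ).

Start at x=168: 168 → 79 → 106 → 258 → 227 → 182 → 108 → … (one orbit).
π_175 has 2 disjoint cycles with lengths [268, 1] on {0,…,268}.
Σ(ℓ_i−1) = 269−2 = 267; sign = (−1)^267 = -1.
(175|269)_J = -1 (Zolotarev's lemma cross-check).

-1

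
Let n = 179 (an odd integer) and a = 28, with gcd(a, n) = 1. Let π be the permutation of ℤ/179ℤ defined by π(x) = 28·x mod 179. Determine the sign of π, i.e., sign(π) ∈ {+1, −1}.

Orbit of 154 under x↦28x: [154, 16, 90, 14, 34, 57, 164]… (length divides ord_179(28)).
Cycle type of π: 178 + 1; total 2 cycles.
2 cycles on 179: each ℓ→(−1)^(ℓ−1), product (−1)^177 = -1.
Via Zolotarev, sign(π_{28}) = (28|179) = -1.

-1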